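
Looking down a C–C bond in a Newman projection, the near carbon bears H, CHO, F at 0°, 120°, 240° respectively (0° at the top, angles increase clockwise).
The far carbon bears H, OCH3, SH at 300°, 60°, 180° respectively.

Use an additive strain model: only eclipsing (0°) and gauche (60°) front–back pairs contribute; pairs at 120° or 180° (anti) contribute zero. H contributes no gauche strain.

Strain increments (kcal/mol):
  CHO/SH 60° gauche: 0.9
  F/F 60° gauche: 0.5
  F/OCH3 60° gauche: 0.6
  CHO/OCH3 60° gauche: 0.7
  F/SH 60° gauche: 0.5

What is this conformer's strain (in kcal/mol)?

2.1 kcal/mol

This conformer is staggered. CHO at 120° is gauche with OCH3 at 60° (0.7); CHO at 120° is gauche with SH at 180° (0.9); F at 240° is gauche with SH at 180° (0.5). Total 2.1 kcal/mol.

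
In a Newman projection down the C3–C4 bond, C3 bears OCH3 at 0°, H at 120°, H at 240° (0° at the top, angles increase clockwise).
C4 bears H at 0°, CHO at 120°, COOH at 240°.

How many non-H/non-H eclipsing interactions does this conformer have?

0

Every eclipsing pair involves H, so the count is 0.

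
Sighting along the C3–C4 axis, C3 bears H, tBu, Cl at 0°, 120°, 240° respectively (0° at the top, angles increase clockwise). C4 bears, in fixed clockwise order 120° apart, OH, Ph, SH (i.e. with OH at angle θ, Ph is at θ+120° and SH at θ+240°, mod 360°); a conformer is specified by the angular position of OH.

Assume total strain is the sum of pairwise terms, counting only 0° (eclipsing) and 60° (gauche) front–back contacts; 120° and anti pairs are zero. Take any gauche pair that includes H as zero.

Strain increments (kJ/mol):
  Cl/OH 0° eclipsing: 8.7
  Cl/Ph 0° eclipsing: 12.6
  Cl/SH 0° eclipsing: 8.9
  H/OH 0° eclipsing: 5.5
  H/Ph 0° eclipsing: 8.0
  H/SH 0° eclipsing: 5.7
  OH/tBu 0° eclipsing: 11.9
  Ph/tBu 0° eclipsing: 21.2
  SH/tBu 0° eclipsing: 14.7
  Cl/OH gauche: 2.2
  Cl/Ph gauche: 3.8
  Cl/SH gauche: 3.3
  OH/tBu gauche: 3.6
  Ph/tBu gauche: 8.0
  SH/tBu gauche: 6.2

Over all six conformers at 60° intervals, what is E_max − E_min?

OH at 0° (eclipsed): H–OH eclipsed, tBu–Ph eclipsed, Cl–SH eclipsed; 5.5 + 21.2 + 8.9 = 35.6 kJ/mol.
OH at 60° (staggered): tBu–OH gauche, tBu–Ph gauche, Cl–Ph gauche, Cl–SH gauche; 3.6 + 8.0 + 3.8 + 3.3 = 18.7 kJ/mol.
OH at 120° (eclipsed): H–SH eclipsed, tBu–OH eclipsed, Cl–Ph eclipsed; 5.7 + 11.9 + 12.6 = 30.2 kJ/mol.
OH at 180° (staggered): tBu–OH gauche, tBu–SH gauche, Cl–OH gauche, Cl–Ph gauche; 3.6 + 6.2 + 2.2 + 3.8 = 15.8 kJ/mol.
OH at 240° (eclipsed): H–Ph eclipsed, tBu–SH eclipsed, Cl–OH eclipsed; 8.0 + 14.7 + 8.7 = 31.4 kJ/mol.
OH at 300° (staggered): tBu–Ph gauche, tBu–SH gauche, Cl–OH gauche, Cl–SH gauche; 8.0 + 6.2 + 2.2 + 3.3 = 19.7 kJ/mol.
Max at 0° (35.6 kJ/mol), min at 180° (15.8 kJ/mol); barrier = 19.8 kJ/mol.

19.8 kJ/mol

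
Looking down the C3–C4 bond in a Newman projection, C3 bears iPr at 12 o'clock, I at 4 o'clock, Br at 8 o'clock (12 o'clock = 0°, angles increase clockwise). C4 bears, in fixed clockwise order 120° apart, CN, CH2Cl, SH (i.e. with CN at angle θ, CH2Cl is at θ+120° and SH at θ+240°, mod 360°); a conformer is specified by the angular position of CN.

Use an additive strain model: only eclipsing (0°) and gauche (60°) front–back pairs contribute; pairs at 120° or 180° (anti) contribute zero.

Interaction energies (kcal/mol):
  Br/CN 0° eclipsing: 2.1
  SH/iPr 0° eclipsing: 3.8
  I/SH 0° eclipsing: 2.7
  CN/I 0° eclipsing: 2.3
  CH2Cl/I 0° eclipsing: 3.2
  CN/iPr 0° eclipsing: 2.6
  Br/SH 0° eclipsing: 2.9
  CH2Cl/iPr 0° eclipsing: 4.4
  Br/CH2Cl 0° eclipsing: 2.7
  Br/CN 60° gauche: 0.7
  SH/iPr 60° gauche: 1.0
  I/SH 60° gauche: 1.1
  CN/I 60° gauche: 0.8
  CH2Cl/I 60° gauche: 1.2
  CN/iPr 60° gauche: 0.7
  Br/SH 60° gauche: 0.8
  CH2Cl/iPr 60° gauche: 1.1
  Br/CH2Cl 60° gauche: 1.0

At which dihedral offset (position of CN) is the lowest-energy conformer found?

CN at 0° (eclipsed): iPr(0°)/CN(0°) eclipsed 2.6; I(120°)/CH2Cl(120°) eclipsed 3.2; Br(240°)/SH(240°) eclipsed 2.9 → 8.7 kcal/mol.
CN at 60° (staggered): iPr(0°)/CN(60°) gauche 0.7; iPr(0°)/SH(300°) gauche 1.0; I(120°)/CN(60°) gauche 0.8; I(120°)/CH2Cl(180°) gauche 1.2; Br(240°)/CH2Cl(180°) gauche 1.0; Br(240°)/SH(300°) gauche 0.8 → 5.5 kcal/mol.
CN at 120° (eclipsed): iPr(0°)/SH(0°) eclipsed 3.8; I(120°)/CN(120°) eclipsed 2.3; Br(240°)/CH2Cl(240°) eclipsed 2.7 → 8.8 kcal/mol.
CN at 180° (staggered): iPr(0°)/CH2Cl(300°) gauche 1.1; iPr(0°)/SH(60°) gauche 1.0; I(120°)/CN(180°) gauche 0.8; I(120°)/SH(60°) gauche 1.1; Br(240°)/CN(180°) gauche 0.7; Br(240°)/CH2Cl(300°) gauche 1.0 → 5.7 kcal/mol.
CN at 240° (eclipsed): iPr(0°)/CH2Cl(0°) eclipsed 4.4; I(120°)/SH(120°) eclipsed 2.7; Br(240°)/CN(240°) eclipsed 2.1 → 9.2 kcal/mol.
CN at 300° (staggered): iPr(0°)/CN(300°) gauche 0.7; iPr(0°)/CH2Cl(60°) gauche 1.1; I(120°)/CH2Cl(60°) gauche 1.2; I(120°)/SH(180°) gauche 1.1; Br(240°)/CN(300°) gauche 0.7; Br(240°)/SH(180°) gauche 0.8 → 5.6 kcal/mol.
The minimum (5.5 kcal/mol) occurs with CN at 60°.

60°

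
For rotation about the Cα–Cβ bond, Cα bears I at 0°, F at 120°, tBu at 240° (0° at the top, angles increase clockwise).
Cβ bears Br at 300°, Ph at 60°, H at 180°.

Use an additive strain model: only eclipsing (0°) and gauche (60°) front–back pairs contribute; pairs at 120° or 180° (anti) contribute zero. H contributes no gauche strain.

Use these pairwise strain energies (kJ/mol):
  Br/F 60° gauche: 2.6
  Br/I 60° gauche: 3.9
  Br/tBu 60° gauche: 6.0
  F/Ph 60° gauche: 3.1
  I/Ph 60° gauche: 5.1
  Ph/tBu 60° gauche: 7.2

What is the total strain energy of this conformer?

18.1 kJ/mol

This conformer is staggered. I at 0° is gauche with Br at 300° (3.9); I at 0° is gauche with Ph at 60° (5.1); F at 120° is gauche with Ph at 60° (3.1); tBu at 240° is gauche with Br at 300° (6.0). Total 18.1 kJ/mol.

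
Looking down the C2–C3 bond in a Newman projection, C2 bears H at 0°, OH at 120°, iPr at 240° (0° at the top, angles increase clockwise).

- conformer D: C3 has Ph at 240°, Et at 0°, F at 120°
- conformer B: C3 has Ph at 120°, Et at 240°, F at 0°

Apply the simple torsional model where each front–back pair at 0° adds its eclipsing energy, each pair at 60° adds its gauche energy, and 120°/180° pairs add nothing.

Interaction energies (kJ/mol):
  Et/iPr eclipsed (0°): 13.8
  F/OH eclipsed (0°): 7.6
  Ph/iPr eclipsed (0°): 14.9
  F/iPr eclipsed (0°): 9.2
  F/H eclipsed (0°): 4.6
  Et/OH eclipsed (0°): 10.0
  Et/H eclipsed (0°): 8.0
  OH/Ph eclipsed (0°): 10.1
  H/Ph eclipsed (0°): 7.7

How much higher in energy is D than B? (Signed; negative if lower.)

D (eclipsed): H–Et eclipsed, OH–F eclipsed, iPr–Ph eclipsed; 8.0 + 7.6 + 14.9 = 30.5 kJ/mol.
B (eclipsed): H–F eclipsed, OH–Ph eclipsed, iPr–Et eclipsed; 4.6 + 10.1 + 13.8 = 28.5 kJ/mol.
E(D) − E(B) = 30.5 − 28.5 = +2.0 kJ/mol.

+2.0 kJ/mol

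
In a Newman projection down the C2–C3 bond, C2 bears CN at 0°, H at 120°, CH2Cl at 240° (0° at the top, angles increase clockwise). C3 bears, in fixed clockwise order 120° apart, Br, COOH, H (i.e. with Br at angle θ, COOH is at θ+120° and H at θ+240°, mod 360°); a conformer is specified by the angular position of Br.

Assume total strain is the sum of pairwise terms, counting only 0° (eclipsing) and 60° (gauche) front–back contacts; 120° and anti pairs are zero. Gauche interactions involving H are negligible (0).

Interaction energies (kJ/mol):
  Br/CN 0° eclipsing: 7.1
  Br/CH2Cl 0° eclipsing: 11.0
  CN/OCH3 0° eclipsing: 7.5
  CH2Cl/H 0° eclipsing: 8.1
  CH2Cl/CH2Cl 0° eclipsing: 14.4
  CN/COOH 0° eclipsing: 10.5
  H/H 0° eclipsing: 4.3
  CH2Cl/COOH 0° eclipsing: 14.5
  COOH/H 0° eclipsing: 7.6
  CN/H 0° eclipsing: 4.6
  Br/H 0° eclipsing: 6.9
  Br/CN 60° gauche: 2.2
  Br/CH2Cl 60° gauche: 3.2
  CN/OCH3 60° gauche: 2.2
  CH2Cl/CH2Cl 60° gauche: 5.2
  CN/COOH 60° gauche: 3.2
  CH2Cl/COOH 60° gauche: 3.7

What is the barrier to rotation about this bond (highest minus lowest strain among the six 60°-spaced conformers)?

Br at 0° (eclipsed): CN(0°)/Br(0°) eclipsed 7.1; H(120°)/COOH(120°) eclipsed 7.6; CH2Cl(240°)/H(240°) eclipsed 8.1 → 22.8 kJ/mol.
Br at 60° (staggered): CN(0°)/Br(60°) gauche 2.2; CH2Cl(240°)/COOH(180°) gauche 3.7 → 5.9 kJ/mol.
Br at 120° (eclipsed): CN(0°)/H(0°) eclipsed 4.6; H(120°)/Br(120°) eclipsed 6.9; CH2Cl(240°)/COOH(240°) eclipsed 14.5 → 26.0 kJ/mol.
Br at 180° (staggered): CN(0°)/COOH(300°) gauche 3.2; CH2Cl(240°)/Br(180°) gauche 3.2; CH2Cl(240°)/COOH(300°) gauche 3.7 → 10.1 kJ/mol.
Br at 240° (eclipsed): CN(0°)/COOH(0°) eclipsed 10.5; H(120°)/H(120°) eclipsed 4.3; CH2Cl(240°)/Br(240°) eclipsed 11.0 → 25.8 kJ/mol.
Br at 300° (staggered): CN(0°)/Br(300°) gauche 2.2; CN(0°)/COOH(60°) gauche 3.2; CH2Cl(240°)/Br(300°) gauche 3.2 → 8.6 kJ/mol.
Max at 120° (26.0 kJ/mol), min at 60° (5.9 kJ/mol); barrier = 20.1 kJ/mol.

20.1 kJ/mol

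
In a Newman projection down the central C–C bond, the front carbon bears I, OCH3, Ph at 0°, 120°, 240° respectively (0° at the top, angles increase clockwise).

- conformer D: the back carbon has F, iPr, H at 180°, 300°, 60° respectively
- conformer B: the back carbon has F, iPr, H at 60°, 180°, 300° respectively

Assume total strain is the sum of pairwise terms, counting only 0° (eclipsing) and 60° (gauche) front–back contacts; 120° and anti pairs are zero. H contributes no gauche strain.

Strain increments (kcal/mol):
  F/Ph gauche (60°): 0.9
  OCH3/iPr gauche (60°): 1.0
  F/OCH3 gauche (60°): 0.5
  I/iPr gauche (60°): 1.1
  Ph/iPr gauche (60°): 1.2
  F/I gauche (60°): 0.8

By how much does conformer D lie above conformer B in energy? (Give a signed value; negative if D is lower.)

+0.2 kcal/mol

D is staggered. I at 0° is gauche with iPr at 300° (1.1); OCH3 at 120° is gauche with F at 180° (0.5); Ph at 240° is gauche with F at 180° (0.9); Ph at 240° is gauche with iPr at 300° (1.2). Total 3.7 kcal/mol.
B is staggered. I at 0° is gauche with F at 60° (0.8); OCH3 at 120° is gauche with F at 60° (0.5); OCH3 at 120° is gauche with iPr at 180° (1.0); Ph at 240° is gauche with iPr at 180° (1.2). Total 3.5 kcal/mol.
E(D) − E(B) = 3.7 − 3.5 = +0.2 kcal/mol.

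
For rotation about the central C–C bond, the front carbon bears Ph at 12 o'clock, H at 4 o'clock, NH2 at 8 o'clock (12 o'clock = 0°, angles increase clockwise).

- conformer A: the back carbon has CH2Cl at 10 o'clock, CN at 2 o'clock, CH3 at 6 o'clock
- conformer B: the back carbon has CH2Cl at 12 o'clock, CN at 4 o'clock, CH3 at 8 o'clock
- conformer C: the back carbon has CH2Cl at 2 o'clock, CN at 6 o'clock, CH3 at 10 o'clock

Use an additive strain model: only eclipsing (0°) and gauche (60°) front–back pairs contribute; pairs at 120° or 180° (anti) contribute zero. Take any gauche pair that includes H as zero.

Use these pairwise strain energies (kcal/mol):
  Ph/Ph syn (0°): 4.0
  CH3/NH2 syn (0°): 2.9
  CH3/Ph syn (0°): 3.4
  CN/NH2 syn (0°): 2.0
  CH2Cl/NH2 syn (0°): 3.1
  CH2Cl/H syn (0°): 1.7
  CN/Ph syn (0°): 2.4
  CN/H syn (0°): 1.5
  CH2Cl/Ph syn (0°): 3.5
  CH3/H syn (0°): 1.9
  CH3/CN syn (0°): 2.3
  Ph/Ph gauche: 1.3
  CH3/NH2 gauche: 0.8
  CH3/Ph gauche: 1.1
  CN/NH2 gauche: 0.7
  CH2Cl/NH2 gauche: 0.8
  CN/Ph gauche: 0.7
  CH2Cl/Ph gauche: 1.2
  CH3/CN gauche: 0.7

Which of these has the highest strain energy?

B

A (staggered): Ph–CH2Cl gauche, Ph–CN gauche, NH2–CH2Cl gauche, NH2–CH3 gauche; 1.2 + 0.7 + 0.8 + 0.8 = 3.5 kcal/mol.
B (eclipsed): Ph–CH2Cl eclipsed, H–CN eclipsed, NH2–CH3 eclipsed; 3.5 + 1.5 + 2.9 = 7.9 kcal/mol.
C (staggered): Ph–CH2Cl gauche, Ph–CH3 gauche, NH2–CN gauche, NH2–CH3 gauche; 1.2 + 1.1 + 0.7 + 0.8 = 3.8 kcal/mol.
B has the highest total (7.9 kcal/mol).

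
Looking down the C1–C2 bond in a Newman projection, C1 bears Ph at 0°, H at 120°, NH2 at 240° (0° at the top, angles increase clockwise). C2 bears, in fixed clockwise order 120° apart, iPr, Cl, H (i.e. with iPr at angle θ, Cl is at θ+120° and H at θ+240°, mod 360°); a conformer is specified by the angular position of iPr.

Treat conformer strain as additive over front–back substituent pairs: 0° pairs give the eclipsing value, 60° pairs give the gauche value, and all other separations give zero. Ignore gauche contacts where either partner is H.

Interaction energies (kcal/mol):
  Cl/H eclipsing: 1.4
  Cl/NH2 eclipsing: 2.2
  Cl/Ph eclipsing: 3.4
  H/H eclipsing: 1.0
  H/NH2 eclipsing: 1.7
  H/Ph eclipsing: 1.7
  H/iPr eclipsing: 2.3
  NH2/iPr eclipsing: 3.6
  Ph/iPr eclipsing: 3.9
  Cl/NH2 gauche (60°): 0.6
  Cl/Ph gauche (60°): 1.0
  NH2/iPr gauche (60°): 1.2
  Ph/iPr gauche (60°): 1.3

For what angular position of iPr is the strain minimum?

iPr at 0° (eclipsed): Ph(0°)/iPr(0°) eclipsed 3.9; H(120°)/Cl(120°) eclipsed 1.4; NH2(240°)/H(240°) eclipsed 1.7 → 7.0 kcal/mol.
iPr at 60° (staggered): Ph(0°)/iPr(60°) gauche 1.3; NH2(240°)/Cl(180°) gauche 0.6 → 1.9 kcal/mol.
iPr at 120° (eclipsed): Ph(0°)/H(0°) eclipsed 1.7; H(120°)/iPr(120°) eclipsed 2.3; NH2(240°)/Cl(240°) eclipsed 2.2 → 6.2 kcal/mol.
iPr at 180° (staggered): Ph(0°)/Cl(300°) gauche 1.0; NH2(240°)/iPr(180°) gauche 1.2; NH2(240°)/Cl(300°) gauche 0.6 → 2.8 kcal/mol.
iPr at 240° (eclipsed): Ph(0°)/Cl(0°) eclipsed 3.4; H(120°)/H(120°) eclipsed 1.0; NH2(240°)/iPr(240°) eclipsed 3.6 → 8.0 kcal/mol.
iPr at 300° (staggered): Ph(0°)/iPr(300°) gauche 1.3; Ph(0°)/Cl(60°) gauche 1.0; NH2(240°)/iPr(300°) gauche 1.2 → 3.5 kcal/mol.
The minimum (1.9 kcal/mol) occurs with iPr at 60°.

60°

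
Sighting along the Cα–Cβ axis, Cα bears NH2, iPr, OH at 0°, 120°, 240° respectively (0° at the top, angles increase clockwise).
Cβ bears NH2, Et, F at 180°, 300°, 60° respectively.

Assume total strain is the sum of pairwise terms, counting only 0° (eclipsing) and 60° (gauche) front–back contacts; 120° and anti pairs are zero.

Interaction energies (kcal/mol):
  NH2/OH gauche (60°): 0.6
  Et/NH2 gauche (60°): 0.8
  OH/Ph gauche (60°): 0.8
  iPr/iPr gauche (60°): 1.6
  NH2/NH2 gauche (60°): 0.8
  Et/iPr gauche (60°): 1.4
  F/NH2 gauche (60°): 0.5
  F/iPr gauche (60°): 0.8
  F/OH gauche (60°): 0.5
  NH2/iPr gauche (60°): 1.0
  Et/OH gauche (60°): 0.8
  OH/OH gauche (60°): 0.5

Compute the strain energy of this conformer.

This conformer (staggered): NH2(0°)/Et(300°) gauche 0.8; NH2(0°)/F(60°) gauche 0.5; iPr(120°)/NH2(180°) gauche 1.0; iPr(120°)/F(60°) gauche 0.8; OH(240°)/NH2(180°) gauche 0.6; OH(240°)/Et(300°) gauche 0.8 → 4.5 kcal/mol.

4.5 kcal/mol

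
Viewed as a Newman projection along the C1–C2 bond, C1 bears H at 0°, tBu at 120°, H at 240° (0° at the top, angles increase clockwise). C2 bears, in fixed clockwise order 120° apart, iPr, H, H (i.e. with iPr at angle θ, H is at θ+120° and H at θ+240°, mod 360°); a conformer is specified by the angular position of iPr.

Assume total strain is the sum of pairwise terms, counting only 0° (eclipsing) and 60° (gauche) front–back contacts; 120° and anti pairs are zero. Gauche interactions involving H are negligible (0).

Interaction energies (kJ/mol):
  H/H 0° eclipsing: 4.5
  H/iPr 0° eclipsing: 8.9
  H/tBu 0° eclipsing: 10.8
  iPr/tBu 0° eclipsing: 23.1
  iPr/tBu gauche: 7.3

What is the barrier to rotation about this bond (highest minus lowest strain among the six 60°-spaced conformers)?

iPr at 0° is eclipsed. H at 0° is eclipsed with iPr at 0° (8.9); tBu at 120° is eclipsed with H at 120° (10.8); H at 240° is eclipsed with H at 240° (4.5). Total 24.2 kJ/mol.
iPr at 60° is staggered. tBu at 120° is gauche with iPr at 60° (7.3). Total 7.3 kJ/mol.
iPr at 120° is eclipsed. H at 0° is eclipsed with H at 0° (4.5); tBu at 120° is eclipsed with iPr at 120° (23.1); H at 240° is eclipsed with H at 240° (4.5). Total 32.1 kJ/mol.
iPr at 180° is staggered. tBu at 120° is gauche with iPr at 180° (7.3). Total 7.3 kJ/mol.
iPr at 240° is eclipsed. H at 0° is eclipsed with H at 0° (4.5); tBu at 120° is eclipsed with H at 120° (10.8); H at 240° is eclipsed with iPr at 240° (8.9). Total 24.2 kJ/mol.
iPr at 300° (staggered): no non-H gauche contacts → 0.0 kJ/mol.
Max at 120° (32.1 kJ/mol), min at 300° (0.0 kJ/mol); barrier = 32.1 kJ/mol.

32.1 kJ/mol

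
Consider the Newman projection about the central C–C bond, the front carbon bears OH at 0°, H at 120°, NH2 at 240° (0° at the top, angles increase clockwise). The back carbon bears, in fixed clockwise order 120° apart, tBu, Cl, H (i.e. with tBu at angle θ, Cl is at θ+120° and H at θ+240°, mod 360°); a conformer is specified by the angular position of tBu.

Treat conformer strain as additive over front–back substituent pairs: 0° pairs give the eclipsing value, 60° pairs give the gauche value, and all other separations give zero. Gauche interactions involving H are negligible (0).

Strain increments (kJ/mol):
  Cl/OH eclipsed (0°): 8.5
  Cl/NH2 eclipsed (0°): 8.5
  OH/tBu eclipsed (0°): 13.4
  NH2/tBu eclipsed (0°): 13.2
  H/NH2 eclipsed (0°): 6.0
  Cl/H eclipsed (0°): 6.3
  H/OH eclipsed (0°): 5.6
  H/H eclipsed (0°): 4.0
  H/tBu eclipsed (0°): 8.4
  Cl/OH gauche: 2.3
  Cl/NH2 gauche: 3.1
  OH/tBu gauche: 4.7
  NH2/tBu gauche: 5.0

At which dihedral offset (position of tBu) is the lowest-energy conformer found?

60°

tBu at 0° (eclipsed): OH–tBu eclipsed, H–Cl eclipsed, NH2–H eclipsed; 13.4 + 6.3 + 6.0 = 25.7 kJ/mol.
tBu at 60° (staggered): OH–tBu gauche, NH2–Cl gauche; 4.7 + 3.1 = 7.8 kJ/mol.
tBu at 120° (eclipsed): OH–H eclipsed, H–tBu eclipsed, NH2–Cl eclipsed; 5.6 + 8.4 + 8.5 = 22.5 kJ/mol.
tBu at 180° (staggered): OH–Cl gauche, NH2–tBu gauche, NH2–Cl gauche; 2.3 + 5.0 + 3.1 = 10.4 kJ/mol.
tBu at 240° (eclipsed): OH–Cl eclipsed, H–H eclipsed, NH2–tBu eclipsed; 8.5 + 4.0 + 13.2 = 25.7 kJ/mol.
tBu at 300° (staggered): OH–tBu gauche, OH–Cl gauche, NH2–tBu gauche; 4.7 + 2.3 + 5.0 = 12.0 kJ/mol.
The minimum (7.8 kJ/mol) occurs with tBu at 60°.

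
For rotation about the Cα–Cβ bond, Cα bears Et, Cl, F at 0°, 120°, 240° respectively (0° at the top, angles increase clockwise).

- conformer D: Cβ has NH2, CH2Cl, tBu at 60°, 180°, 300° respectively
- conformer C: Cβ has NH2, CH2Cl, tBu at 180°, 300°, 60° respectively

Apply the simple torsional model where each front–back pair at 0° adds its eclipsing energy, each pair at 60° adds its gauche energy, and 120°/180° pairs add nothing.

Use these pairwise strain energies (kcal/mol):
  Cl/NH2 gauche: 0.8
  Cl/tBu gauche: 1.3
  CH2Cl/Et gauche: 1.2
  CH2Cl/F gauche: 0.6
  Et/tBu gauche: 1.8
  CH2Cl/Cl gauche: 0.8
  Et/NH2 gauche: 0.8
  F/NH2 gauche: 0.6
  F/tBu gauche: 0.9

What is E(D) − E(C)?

D (staggered): Et–NH2 gauche, Et–tBu gauche, Cl–NH2 gauche, Cl–CH2Cl gauche, F–CH2Cl gauche, F–tBu gauche; 0.8 + 1.8 + 0.8 + 0.8 + 0.6 + 0.9 = 5.7 kcal/mol.
C (staggered): Et–CH2Cl gauche, Et–tBu gauche, Cl–NH2 gauche, Cl–tBu gauche, F–NH2 gauche, F–CH2Cl gauche; 1.2 + 1.8 + 0.8 + 1.3 + 0.6 + 0.6 = 6.3 kcal/mol.
E(D) − E(C) = 5.7 − 6.3 = -0.6 kcal/mol.

-0.6 kcal/mol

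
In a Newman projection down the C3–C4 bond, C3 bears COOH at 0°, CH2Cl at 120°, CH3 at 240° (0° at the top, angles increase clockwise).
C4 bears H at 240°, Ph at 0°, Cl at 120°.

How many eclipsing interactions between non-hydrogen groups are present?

Non-H eclipsing pairs: COOH(0°)/Ph(0°); CH2Cl(120°)/Cl(120°) — 2 interactions.

2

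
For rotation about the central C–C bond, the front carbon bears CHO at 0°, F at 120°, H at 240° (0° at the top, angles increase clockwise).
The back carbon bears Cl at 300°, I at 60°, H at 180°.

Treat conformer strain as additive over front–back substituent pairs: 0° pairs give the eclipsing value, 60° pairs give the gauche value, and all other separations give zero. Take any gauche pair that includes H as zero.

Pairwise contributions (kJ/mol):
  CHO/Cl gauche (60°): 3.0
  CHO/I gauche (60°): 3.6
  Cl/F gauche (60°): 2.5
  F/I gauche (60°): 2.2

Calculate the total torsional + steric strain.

8.8 kJ/mol

This conformer (staggered): CHO(0°)/Cl(300°) gauche 3.0; CHO(0°)/I(60°) gauche 3.6; F(120°)/I(60°) gauche 2.2 → 8.8 kJ/mol.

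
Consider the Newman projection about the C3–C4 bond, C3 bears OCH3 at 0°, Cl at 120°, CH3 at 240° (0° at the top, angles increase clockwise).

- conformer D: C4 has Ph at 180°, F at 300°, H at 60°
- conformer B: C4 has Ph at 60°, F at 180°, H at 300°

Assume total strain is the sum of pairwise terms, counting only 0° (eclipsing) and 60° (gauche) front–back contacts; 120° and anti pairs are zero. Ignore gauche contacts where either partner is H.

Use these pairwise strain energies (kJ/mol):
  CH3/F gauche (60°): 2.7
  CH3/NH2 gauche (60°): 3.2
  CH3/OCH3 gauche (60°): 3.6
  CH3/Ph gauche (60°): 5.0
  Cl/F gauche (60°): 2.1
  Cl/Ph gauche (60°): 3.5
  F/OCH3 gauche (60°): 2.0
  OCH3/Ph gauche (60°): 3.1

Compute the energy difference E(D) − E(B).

D (staggered): OCH3–F gauche, Cl–Ph gauche, CH3–Ph gauche, CH3–F gauche; 2.0 + 3.5 + 5.0 + 2.7 = 13.2 kJ/mol.
B (staggered): OCH3–Ph gauche, Cl–Ph gauche, Cl–F gauche, CH3–F gauche; 3.1 + 3.5 + 2.1 + 2.7 = 11.4 kJ/mol.
E(D) − E(B) = 13.2 − 11.4 = +1.8 kJ/mol.

+1.8 kJ/mol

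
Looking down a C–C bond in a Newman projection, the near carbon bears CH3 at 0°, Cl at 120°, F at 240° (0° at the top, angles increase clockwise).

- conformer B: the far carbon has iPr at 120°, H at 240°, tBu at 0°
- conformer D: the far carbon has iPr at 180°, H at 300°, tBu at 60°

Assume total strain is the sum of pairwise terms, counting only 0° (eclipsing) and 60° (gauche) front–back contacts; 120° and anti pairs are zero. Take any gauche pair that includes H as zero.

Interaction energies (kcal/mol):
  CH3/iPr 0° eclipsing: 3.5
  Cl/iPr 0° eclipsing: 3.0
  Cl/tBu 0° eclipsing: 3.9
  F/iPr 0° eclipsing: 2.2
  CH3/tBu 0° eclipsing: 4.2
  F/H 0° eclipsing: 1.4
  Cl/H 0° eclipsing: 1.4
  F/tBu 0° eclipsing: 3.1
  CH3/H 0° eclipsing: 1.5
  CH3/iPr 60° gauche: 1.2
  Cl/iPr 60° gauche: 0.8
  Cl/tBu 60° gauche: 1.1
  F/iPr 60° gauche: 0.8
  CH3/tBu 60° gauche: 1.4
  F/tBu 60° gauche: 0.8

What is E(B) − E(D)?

+4.5 kcal/mol

B (eclipsed): CH3–tBu eclipsed, Cl–iPr eclipsed, F–H eclipsed; 4.2 + 3.0 + 1.4 = 8.6 kcal/mol.
D (staggered): CH3–tBu gauche, Cl–iPr gauche, Cl–tBu gauche, F–iPr gauche; 1.4 + 0.8 + 1.1 + 0.8 = 4.1 kcal/mol.
E(B) − E(D) = 8.6 − 4.1 = +4.5 kcal/mol.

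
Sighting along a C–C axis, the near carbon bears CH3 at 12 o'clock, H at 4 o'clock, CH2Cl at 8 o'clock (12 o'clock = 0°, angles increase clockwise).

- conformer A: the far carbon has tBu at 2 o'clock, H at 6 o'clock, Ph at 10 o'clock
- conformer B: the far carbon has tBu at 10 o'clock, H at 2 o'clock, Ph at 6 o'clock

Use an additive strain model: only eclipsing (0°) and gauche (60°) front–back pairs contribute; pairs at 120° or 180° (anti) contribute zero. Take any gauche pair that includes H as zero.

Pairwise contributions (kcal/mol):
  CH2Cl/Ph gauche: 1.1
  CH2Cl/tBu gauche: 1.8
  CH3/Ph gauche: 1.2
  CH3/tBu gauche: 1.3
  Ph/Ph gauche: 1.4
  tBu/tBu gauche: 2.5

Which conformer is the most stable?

A (staggered): CH3–tBu gauche, CH3–Ph gauche, CH2Cl–Ph gauche; 1.3 + 1.2 + 1.1 = 3.6 kcal/mol.
B (staggered): CH3–tBu gauche, CH2Cl–tBu gauche, CH2Cl–Ph gauche; 1.3 + 1.8 + 1.1 = 4.2 kcal/mol.
A has the lowest total (3.6 kcal/mol).

A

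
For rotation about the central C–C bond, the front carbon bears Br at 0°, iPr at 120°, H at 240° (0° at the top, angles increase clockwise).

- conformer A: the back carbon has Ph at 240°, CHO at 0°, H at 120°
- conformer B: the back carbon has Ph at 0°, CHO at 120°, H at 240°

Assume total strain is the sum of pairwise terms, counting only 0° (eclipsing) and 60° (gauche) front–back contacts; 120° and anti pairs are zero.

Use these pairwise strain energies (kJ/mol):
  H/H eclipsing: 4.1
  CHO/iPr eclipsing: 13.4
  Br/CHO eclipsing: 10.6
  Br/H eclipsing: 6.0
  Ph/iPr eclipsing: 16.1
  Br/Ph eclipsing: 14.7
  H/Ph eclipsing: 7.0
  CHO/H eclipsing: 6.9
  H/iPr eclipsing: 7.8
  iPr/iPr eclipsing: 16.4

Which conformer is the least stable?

A (eclipsed): Br–CHO eclipsed, iPr–H eclipsed, H–Ph eclipsed; 10.6 + 7.8 + 7.0 = 25.4 kJ/mol.
B (eclipsed): Br–Ph eclipsed, iPr–CHO eclipsed, H–H eclipsed; 14.7 + 13.4 + 4.1 = 32.2 kJ/mol.
B has the highest total (32.2 kJ/mol).

B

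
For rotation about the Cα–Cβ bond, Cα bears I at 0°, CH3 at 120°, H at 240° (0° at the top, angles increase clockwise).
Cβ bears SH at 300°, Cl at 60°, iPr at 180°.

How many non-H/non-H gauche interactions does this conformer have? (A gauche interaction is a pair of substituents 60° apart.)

4

Non-H gauche pairs: I(0°)/SH(300°); I(0°)/Cl(60°); CH3(120°)/Cl(60°); CH3(120°)/iPr(180°) — 4 interactions.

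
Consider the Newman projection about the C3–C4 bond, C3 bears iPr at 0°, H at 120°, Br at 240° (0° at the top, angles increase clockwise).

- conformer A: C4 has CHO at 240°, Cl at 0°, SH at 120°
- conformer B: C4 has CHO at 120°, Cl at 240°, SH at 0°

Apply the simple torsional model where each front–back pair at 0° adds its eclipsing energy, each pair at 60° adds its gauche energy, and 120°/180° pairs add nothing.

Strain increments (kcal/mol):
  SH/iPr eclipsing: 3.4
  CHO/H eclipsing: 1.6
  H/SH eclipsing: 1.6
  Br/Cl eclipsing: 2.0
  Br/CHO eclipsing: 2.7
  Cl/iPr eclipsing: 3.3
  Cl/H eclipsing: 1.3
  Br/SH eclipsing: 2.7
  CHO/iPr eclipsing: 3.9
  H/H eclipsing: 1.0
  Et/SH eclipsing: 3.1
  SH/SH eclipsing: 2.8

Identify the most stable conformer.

A (eclipsed): iPr–Cl eclipsed, H–SH eclipsed, Br–CHO eclipsed; 3.3 + 1.6 + 2.7 = 7.6 kcal/mol.
B (eclipsed): iPr–SH eclipsed, H–CHO eclipsed, Br–Cl eclipsed; 3.4 + 1.6 + 2.0 = 7.0 kcal/mol.
B has the lowest total (7.0 kcal/mol).

B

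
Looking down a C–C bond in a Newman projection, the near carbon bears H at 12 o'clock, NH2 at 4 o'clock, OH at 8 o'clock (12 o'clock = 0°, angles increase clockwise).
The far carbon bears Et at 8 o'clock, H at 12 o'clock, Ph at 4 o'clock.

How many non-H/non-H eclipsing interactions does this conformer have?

2

Non-H eclipsing pairs: NH2(120°)/Ph(120°); OH(240°)/Et(240°) — 2 interactions.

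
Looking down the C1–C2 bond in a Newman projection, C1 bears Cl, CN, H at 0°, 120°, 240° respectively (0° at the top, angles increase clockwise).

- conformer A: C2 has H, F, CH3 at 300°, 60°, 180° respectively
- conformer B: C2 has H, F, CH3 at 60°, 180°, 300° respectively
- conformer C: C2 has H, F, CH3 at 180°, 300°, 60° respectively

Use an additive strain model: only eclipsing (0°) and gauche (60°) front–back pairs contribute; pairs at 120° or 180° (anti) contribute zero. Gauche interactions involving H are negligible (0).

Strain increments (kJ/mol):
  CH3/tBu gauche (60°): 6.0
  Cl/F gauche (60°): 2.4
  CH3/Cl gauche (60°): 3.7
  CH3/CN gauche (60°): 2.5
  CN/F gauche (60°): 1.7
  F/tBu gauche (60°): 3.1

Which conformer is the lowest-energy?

B

A (staggered): Cl(0°)/F(60°) gauche 2.4; CN(120°)/F(60°) gauche 1.7; CN(120°)/CH3(180°) gauche 2.5 → 6.6 kJ/mol.
B (staggered): Cl(0°)/CH3(300°) gauche 3.7; CN(120°)/F(180°) gauche 1.7 → 5.4 kJ/mol.
C (staggered): Cl(0°)/F(300°) gauche 2.4; Cl(0°)/CH3(60°) gauche 3.7; CN(120°)/CH3(60°) gauche 2.5 → 8.6 kJ/mol.
B has the lowest total (5.4 kJ/mol).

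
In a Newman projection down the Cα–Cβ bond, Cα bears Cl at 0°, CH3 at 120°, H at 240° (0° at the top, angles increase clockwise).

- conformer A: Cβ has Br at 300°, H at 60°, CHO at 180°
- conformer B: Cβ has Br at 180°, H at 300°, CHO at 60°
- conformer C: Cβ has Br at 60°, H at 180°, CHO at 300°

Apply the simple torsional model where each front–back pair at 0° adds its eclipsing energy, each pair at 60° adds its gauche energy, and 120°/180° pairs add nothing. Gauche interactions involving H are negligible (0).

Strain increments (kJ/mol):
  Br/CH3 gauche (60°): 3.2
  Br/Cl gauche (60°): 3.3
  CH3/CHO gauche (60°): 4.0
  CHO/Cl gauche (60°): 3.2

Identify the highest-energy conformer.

B

A (staggered): Cl–Br gauche, CH3–CHO gauche; 3.3 + 4.0 = 7.3 kJ/mol.
B (staggered): Cl–CHO gauche, CH3–Br gauche, CH3–CHO gauche; 3.2 + 3.2 + 4.0 = 10.4 kJ/mol.
C (staggered): Cl–Br gauche, Cl–CHO gauche, CH3–Br gauche; 3.3 + 3.2 + 3.2 = 9.7 kJ/mol.
B has the highest total (10.4 kJ/mol).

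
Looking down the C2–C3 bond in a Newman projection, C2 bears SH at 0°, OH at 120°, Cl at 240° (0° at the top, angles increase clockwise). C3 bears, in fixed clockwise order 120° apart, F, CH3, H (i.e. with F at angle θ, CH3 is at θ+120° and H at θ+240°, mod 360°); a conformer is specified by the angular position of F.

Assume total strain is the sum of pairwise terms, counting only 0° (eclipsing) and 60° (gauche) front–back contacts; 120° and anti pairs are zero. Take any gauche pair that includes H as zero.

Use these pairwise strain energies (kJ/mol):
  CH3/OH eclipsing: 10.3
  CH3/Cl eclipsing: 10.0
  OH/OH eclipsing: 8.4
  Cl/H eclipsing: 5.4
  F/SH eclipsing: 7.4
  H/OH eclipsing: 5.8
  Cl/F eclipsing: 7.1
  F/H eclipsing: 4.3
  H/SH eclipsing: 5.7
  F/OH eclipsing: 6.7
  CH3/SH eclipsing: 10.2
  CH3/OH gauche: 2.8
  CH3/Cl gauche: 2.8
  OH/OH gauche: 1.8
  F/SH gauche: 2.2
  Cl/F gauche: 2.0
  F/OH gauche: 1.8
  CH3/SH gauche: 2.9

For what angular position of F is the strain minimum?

F at 0° is eclipsed. SH at 0° is eclipsed with F at 0° (7.4); OH at 120° is eclipsed with CH3 at 120° (10.3); Cl at 240° is eclipsed with H at 240° (5.4). Total 23.1 kJ/mol.
F at 60° is staggered. SH at 0° is gauche with F at 60° (2.2); OH at 120° is gauche with F at 60° (1.8); OH at 120° is gauche with CH3 at 180° (2.8); Cl at 240° is gauche with CH3 at 180° (2.8). Total 9.6 kJ/mol.
F at 120° is eclipsed. SH at 0° is eclipsed with H at 0° (5.7); OH at 120° is eclipsed with F at 120° (6.7); Cl at 240° is eclipsed with CH3 at 240° (10.0). Total 22.4 kJ/mol.
F at 180° is staggered. SH at 0° is gauche with CH3 at 300° (2.9); OH at 120° is gauche with F at 180° (1.8); Cl at 240° is gauche with F at 180° (2.0); Cl at 240° is gauche with CH3 at 300° (2.8). Total 9.5 kJ/mol.
F at 240° is eclipsed. SH at 0° is eclipsed with CH3 at 0° (10.2); OH at 120° is eclipsed with H at 120° (5.8); Cl at 240° is eclipsed with F at 240° (7.1). Total 23.1 kJ/mol.
F at 300° is staggered. SH at 0° is gauche with F at 300° (2.2); SH at 0° is gauche with CH3 at 60° (2.9); OH at 120° is gauche with CH3 at 60° (2.8); Cl at 240° is gauche with F at 300° (2.0). Total 9.9 kJ/mol.
The minimum (9.5 kJ/mol) occurs with F at 180°.

180°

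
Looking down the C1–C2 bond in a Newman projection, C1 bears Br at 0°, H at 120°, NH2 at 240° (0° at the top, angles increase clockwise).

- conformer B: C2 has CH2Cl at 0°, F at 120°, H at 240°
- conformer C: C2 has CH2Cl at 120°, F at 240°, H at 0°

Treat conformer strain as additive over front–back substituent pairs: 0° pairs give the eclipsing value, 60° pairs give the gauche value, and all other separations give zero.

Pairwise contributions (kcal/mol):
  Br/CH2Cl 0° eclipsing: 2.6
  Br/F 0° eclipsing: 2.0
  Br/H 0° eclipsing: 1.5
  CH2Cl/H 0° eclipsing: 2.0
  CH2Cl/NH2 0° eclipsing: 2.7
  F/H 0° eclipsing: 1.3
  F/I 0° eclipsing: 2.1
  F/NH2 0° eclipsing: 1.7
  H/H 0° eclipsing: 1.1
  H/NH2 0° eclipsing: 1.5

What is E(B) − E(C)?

+0.2 kcal/mol

B (eclipsed): Br(0°)/CH2Cl(0°) eclipsed 2.6; H(120°)/F(120°) eclipsed 1.3; NH2(240°)/H(240°) eclipsed 1.5 → 5.4 kcal/mol.
C (eclipsed): Br(0°)/H(0°) eclipsed 1.5; H(120°)/CH2Cl(120°) eclipsed 2.0; NH2(240°)/F(240°) eclipsed 1.7 → 5.2 kcal/mol.
E(B) − E(C) = 5.4 − 5.2 = +0.2 kcal/mol.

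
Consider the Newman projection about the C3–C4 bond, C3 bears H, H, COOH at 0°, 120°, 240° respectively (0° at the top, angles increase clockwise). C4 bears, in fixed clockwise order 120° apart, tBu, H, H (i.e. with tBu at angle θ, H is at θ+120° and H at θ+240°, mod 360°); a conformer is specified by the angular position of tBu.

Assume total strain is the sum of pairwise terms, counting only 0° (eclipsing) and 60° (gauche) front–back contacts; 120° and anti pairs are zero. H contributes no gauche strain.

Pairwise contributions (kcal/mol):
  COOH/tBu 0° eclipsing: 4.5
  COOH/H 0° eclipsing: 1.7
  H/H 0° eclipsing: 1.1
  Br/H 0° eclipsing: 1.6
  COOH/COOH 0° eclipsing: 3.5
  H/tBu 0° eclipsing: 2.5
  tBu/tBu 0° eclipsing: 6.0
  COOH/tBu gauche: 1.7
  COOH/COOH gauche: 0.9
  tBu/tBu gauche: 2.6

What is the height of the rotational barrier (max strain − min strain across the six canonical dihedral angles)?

tBu at 0° is eclipsed. H at 0° is eclipsed with tBu at 0° (2.5); H at 120° is eclipsed with H at 120° (1.1); COOH at 240° is eclipsed with H at 240° (1.7). Total 5.3 kcal/mol.
tBu at 60° (staggered): no non-H gauche contacts → 0.0 kcal/mol.
tBu at 120° is eclipsed. H at 0° is eclipsed with H at 0° (1.1); H at 120° is eclipsed with tBu at 120° (2.5); COOH at 240° is eclipsed with H at 240° (1.7). Total 5.3 kcal/mol.
tBu at 180° is staggered. COOH at 240° is gauche with tBu at 180° (1.7). Total 1.7 kcal/mol.
tBu at 240° is eclipsed. H at 0° is eclipsed with H at 0° (1.1); H at 120° is eclipsed with H at 120° (1.1); COOH at 240° is eclipsed with tBu at 240° (4.5). Total 6.7 kcal/mol.
tBu at 300° is staggered. COOH at 240° is gauche with tBu at 300° (1.7). Total 1.7 kcal/mol.
Max at 240° (6.7 kcal/mol), min at 60° (0.0 kcal/mol); barrier = 6.7 kcal/mol.

6.7 kcal/mol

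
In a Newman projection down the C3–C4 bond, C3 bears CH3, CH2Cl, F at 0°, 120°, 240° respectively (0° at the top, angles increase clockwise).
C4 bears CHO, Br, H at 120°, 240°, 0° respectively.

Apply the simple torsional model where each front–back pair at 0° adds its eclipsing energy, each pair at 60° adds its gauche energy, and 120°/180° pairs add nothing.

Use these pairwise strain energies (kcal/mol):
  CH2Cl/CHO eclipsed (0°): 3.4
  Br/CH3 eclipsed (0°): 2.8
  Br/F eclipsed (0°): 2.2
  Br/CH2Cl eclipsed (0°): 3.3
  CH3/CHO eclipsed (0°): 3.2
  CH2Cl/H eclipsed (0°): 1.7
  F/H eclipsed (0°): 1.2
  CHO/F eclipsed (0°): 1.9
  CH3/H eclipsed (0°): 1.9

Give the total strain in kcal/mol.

7.5 kcal/mol

This conformer is eclipsed. CH3 at 0° is eclipsed with H at 0° (1.9); CH2Cl at 120° is eclipsed with CHO at 120° (3.4); F at 240° is eclipsed with Br at 240° (2.2). Total 7.5 kcal/mol.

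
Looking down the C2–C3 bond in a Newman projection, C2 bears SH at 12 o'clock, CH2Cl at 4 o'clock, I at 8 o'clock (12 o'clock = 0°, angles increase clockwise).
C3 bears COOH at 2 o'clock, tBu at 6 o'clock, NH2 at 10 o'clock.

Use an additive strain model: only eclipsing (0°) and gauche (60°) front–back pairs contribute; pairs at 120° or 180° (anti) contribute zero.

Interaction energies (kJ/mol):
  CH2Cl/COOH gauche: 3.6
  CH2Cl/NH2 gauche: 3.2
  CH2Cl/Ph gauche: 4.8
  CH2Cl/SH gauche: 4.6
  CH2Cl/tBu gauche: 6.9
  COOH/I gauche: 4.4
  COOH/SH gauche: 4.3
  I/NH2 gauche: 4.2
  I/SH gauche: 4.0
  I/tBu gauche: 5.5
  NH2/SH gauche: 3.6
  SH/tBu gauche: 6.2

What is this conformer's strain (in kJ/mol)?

This conformer is staggered. SH at 0° is gauche with COOH at 60° (4.3); SH at 0° is gauche with NH2 at 300° (3.6); CH2Cl at 120° is gauche with COOH at 60° (3.6); CH2Cl at 120° is gauche with tBu at 180° (6.9); I at 240° is gauche with tBu at 180° (5.5); I at 240° is gauche with NH2 at 300° (4.2). Total 28.1 kJ/mol.

28.1 kJ/mol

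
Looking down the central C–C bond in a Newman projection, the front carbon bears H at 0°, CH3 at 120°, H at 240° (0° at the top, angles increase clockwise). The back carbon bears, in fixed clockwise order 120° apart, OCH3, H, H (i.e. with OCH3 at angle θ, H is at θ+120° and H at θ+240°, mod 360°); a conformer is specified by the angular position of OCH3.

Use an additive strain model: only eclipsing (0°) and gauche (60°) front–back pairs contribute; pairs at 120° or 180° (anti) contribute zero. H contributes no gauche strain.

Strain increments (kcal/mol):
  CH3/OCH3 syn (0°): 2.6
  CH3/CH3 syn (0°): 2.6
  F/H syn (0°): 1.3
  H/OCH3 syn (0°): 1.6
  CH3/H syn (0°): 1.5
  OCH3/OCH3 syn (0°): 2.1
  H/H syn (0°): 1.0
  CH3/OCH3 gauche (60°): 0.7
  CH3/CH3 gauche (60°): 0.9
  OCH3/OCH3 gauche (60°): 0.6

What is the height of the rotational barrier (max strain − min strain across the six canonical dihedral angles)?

4.6 kcal/mol

OCH3 at 0° is eclipsed. H at 0° is eclipsed with OCH3 at 0° (1.6); CH3 at 120° is eclipsed with H at 120° (1.5); H at 240° is eclipsed with H at 240° (1.0). Total 4.1 kcal/mol.
OCH3 at 60° is staggered. CH3 at 120° is gauche with OCH3 at 60° (0.7). Total 0.7 kcal/mol.
OCH3 at 120° is eclipsed. H at 0° is eclipsed with H at 0° (1.0); CH3 at 120° is eclipsed with OCH3 at 120° (2.6); H at 240° is eclipsed with H at 240° (1.0). Total 4.6 kcal/mol.
OCH3 at 180° is staggered. CH3 at 120° is gauche with OCH3 at 180° (0.7). Total 0.7 kcal/mol.
OCH3 at 240° is eclipsed. H at 0° is eclipsed with H at 0° (1.0); CH3 at 120° is eclipsed with H at 120° (1.5); H at 240° is eclipsed with OCH3 at 240° (1.6). Total 4.1 kcal/mol.
OCH3 at 300° (staggered): no non-H gauche contacts → 0.0 kcal/mol.
Max at 120° (4.6 kcal/mol), min at 300° (0.0 kcal/mol); barrier = 4.6 kcal/mol.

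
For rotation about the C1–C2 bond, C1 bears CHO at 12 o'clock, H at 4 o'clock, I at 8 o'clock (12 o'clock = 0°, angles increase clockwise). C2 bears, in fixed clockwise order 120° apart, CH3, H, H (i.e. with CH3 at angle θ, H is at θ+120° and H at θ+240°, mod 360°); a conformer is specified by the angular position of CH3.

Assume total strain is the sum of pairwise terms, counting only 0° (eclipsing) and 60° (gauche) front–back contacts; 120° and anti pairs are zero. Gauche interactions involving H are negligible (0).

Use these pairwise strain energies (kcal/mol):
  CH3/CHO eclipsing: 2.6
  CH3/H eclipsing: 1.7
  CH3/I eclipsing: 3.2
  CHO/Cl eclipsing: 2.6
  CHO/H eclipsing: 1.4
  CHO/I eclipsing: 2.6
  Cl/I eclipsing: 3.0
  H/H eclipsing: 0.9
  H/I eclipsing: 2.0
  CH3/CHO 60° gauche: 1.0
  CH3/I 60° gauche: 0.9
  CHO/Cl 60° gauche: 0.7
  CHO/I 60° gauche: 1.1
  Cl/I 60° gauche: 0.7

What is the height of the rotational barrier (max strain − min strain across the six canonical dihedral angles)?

4.6 kcal/mol

CH3 at 0° (eclipsed): CHO–CH3 eclipsed, H–H eclipsed, I–H eclipsed; 2.6 + 0.9 + 2.0 = 5.5 kcal/mol.
CH3 at 60° (staggered): CHO–CH3 gauche; 1.0 = 1.0 kcal/mol.
CH3 at 120° (eclipsed): CHO–H eclipsed, H–CH3 eclipsed, I–H eclipsed; 1.4 + 1.7 + 2.0 = 5.1 kcal/mol.
CH3 at 180° (staggered): I–CH3 gauche; 0.9 = 0.9 kcal/mol.
CH3 at 240° (eclipsed): CHO–H eclipsed, H–H eclipsed, I–CH3 eclipsed; 1.4 + 0.9 + 3.2 = 5.5 kcal/mol.
CH3 at 300° (staggered): CHO–CH3 gauche, I–CH3 gauche; 1.0 + 0.9 = 1.9 kcal/mol.
Max at 0° (5.5 kcal/mol), min at 180° (0.9 kcal/mol); barrier = 4.6 kcal/mol.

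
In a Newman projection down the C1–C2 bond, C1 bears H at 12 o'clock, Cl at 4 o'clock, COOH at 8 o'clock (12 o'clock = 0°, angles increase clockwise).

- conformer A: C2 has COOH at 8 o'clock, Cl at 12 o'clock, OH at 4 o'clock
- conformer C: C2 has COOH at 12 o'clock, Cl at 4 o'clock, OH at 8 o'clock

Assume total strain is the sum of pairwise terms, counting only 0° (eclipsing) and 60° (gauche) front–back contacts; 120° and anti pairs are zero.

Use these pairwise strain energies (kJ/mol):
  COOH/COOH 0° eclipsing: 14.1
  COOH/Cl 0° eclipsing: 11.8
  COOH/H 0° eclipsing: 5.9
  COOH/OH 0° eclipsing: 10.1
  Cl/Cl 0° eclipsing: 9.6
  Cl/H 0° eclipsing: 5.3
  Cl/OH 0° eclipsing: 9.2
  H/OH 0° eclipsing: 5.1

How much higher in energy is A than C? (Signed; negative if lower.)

A (eclipsed): H–Cl eclipsed, Cl–OH eclipsed, COOH–COOH eclipsed; 5.3 + 9.2 + 14.1 = 28.6 kJ/mol.
C (eclipsed): H–COOH eclipsed, Cl–Cl eclipsed, COOH–OH eclipsed; 5.9 + 9.6 + 10.1 = 25.6 kJ/mol.
E(A) − E(C) = 28.6 − 25.6 = +3.0 kJ/mol.

+3.0 kJ/mol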